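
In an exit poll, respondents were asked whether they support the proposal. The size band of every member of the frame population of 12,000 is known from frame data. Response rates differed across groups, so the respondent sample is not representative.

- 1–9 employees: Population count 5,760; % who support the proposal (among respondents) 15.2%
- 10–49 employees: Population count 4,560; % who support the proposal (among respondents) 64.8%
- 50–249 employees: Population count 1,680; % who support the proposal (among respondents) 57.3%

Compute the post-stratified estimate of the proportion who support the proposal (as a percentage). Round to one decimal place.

39.9%

Reweight to the known size band distribution:
  1–9 employees: (5,760/12,000) × 15.2 = 7.296
  10–49 employees: (4,560/12,000) × 64.8 = 24.624
  50–249 employees: (1,680/12,000) × 57.3 = 8.022
Post-stratified estimate = 39.942 → 39.9%.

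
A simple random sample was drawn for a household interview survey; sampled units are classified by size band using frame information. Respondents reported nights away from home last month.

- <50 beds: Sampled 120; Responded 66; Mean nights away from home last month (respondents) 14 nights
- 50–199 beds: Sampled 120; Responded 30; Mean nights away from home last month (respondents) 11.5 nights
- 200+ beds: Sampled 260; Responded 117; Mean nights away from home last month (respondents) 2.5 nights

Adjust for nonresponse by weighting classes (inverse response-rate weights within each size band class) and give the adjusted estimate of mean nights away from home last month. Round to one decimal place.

7.4

Class response rates: <50 beds 66/120 = 55%, 50–199 beds 30/120 = 25%, 200+ beds 117/260 = 45%.
Each respondent's weight = sampled/responded in their class; summing within a class gives n_sampled, so:
  <50 beds: 120 × 14 = 1680
  50–199 beds: 120 × 11.5 = 1380
  200+ beds: 260 × 2.5 = 650
Adjusted estimate = 3710 / 500 = 7.42 → 7.4.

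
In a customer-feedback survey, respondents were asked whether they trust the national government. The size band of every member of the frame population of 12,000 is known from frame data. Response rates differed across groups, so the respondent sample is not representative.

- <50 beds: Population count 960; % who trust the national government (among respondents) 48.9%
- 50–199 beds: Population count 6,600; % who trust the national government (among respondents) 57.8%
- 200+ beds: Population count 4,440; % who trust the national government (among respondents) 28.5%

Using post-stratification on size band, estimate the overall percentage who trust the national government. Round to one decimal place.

46.2%

Reweight to the known size band distribution:
  <50 beds: (960/12,000) × 48.9 = 3.912
  50–199 beds: (6,600/12,000) × 57.8 = 31.79
  200+ beds: (4,440/12,000) × 28.5 = 10.545
Post-stratified estimate = 46.247 → 46.2%.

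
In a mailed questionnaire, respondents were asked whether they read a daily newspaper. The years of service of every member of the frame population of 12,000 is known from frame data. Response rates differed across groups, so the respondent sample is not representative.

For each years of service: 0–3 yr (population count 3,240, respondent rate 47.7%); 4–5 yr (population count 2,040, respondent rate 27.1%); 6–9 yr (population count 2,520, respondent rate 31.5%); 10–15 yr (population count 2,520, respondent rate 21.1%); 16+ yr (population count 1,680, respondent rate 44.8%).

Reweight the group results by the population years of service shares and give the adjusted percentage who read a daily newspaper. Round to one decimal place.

Reweight to the known years of service distribution:
  0–3 yr: (3,240/12,000) × 47.7 = 12.879
  4–5 yr: (2,040/12,000) × 27.1 = 4.607
  6–9 yr: (2,520/12,000) × 31.5 = 6.615
  10–15 yr: (2,520/12,000) × 21.1 = 4.431
  16+ yr: (1,680/12,000) × 44.8 = 6.272
Post-stratified estimate = 34.804 → 34.8%.

34.8%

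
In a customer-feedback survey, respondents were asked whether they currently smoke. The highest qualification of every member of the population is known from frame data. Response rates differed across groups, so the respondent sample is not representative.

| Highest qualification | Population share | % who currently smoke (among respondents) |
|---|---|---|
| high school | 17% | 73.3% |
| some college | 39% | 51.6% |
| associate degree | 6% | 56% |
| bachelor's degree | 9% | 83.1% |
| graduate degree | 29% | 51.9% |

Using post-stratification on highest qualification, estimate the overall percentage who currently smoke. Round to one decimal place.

58.5%

Post-stratification weights by population share, not respondent share:
  high school: 0.17 × 73.3 = 12.461
  some college: 0.39 × 51.6 = 20.124
  associate degree: 0.06 × 56 = 3.36
  bachelor's degree: 0.09 × 83.1 = 7.479
  graduate degree: 0.29 × 51.9 = 15.051
Post-stratified estimate = 58.475 → 58.5%.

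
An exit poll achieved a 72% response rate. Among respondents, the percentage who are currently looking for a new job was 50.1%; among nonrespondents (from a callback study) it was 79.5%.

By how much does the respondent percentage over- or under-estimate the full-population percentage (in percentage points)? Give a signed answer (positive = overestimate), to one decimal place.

-8.2 percentage points

Nonresponse fraction = 1 − 0.72 = 0.28.
Bias = (nonresponse fraction) × (respondent percentage − nonrespondent percentage)
     = 0.28 × (50.1 − 79.5) = 0.28 × -29.4 = -8.232.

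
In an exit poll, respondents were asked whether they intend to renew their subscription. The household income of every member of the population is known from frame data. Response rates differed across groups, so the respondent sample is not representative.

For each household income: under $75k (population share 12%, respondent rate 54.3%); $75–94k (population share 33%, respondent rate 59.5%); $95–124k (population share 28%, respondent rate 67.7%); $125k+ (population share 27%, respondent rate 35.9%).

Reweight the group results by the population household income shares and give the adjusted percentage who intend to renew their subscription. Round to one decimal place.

Post-stratification weights by population share, not respondent share:
  under $75k: 0.12 × 54.3 = 6.516
  $75–94k: 0.33 × 59.5 = 19.635
  $95–124k: 0.28 × 67.7 = 18.956
  $125k+: 0.27 × 35.9 = 9.693
Post-stratified estimate = 54.8 → 54.8%.

54.8%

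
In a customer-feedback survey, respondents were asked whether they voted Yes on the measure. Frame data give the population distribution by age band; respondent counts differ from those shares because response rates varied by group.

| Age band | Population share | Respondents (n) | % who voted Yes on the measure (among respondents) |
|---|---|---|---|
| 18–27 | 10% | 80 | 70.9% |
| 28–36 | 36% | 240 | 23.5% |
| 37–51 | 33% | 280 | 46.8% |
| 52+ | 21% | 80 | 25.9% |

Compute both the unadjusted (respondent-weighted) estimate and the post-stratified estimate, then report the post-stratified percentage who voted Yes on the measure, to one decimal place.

36.4%

Unadjusted (pooled respondent) estimate weights by respondent counts:
  (80/680)×70.9 + (240/680)×23.5 + (280/680)×46.8 + (80/680)×25.9 = 38.9529%
Reweighting by population age band shares:
  0.1×70.9 + 0.36×23.5 + 0.33×46.8 + 0.21×25.9 = 36.433%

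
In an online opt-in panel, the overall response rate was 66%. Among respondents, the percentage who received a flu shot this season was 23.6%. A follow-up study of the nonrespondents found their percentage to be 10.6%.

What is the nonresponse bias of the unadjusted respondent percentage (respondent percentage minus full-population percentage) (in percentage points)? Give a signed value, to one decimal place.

+4.4 percentage points

Nonresponse fraction = 1 − 0.66 = 0.34.
Bias = (nonresponse fraction) × (respondent percentage − nonrespondent percentage)
     = 0.34 × (23.6 − 10.6) = 0.34 × 13 = 4.42.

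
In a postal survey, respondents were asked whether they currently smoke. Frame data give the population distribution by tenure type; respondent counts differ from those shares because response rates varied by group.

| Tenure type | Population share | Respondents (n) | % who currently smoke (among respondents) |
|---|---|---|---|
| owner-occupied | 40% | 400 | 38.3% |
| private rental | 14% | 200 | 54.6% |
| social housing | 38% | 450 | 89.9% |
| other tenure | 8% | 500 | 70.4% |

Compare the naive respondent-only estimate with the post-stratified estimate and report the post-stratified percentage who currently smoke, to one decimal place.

Naive respondent-only estimate (weights = respondent counts):
  (400/1550)×38.3 + (200/1550)×54.6 + (450/1550)×89.9 + (500/1550)×70.4 = 65.7387%
Reweighting by population tenure type shares:
  0.4×38.3 + 0.14×54.6 + 0.38×89.9 + 0.08×70.4 = 62.758%

62.8%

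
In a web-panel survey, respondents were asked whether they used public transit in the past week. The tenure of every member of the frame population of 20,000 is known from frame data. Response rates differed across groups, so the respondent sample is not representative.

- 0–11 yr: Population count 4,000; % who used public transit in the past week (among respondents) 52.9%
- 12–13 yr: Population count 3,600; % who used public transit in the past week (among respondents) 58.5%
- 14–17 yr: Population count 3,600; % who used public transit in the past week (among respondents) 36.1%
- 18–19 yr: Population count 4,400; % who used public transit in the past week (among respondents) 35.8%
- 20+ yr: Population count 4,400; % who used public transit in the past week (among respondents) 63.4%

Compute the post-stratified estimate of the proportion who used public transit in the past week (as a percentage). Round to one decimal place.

49.4%

Reweight to the known tenure distribution:
  0–11 yr: (4,000/20,000) × 52.9 = 10.58
  12–13 yr: (3,600/20,000) × 58.5 = 10.53
  14–17 yr: (3,600/20,000) × 36.1 = 6.498
  18–19 yr: (4,400/20,000) × 35.8 = 7.876
  20+ yr: (4,400/20,000) × 63.4 = 13.948
Post-stratified estimate = 49.432 → 49.4%.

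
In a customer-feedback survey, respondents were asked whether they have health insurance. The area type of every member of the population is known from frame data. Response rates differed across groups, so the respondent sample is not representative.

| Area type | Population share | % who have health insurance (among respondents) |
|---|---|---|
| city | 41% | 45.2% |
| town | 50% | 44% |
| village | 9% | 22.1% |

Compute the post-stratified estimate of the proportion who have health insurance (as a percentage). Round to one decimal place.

Weight each group's respondent value by its population share:
  city: 0.41 × 45.2 = 18.532
  town: 0.5 × 44 = 22
  village: 0.09 × 22.1 = 1.989
Post-stratified estimate = 42.521 → 42.5%.

42.5%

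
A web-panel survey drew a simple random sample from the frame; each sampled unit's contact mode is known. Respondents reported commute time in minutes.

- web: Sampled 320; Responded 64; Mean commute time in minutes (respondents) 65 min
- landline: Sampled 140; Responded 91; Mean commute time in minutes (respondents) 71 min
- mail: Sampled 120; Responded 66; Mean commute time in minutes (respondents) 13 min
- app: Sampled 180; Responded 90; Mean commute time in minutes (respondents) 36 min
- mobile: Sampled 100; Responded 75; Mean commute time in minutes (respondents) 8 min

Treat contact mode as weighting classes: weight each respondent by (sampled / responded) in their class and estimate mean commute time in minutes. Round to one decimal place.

Response rates by class: web 64/320 = 20%, landline 91/140 = 65%, mail 66/120 = 55%, app 90/180 = 50%, mobile 75/100 = 75%.
Weighting each respondent by the inverse class response rate inflates each class back to its sampled size, so the class weight is n_sampled:
  web: 320 × 65 = 20,800
  landline: 140 × 71 = 9940
  mail: 120 × 13 = 1560
  app: 180 × 36 = 6480
  mobile: 100 × 8 = 800
Adjusted estimate = 39,580 / 860 = 46.0233 → 46.0.

46.0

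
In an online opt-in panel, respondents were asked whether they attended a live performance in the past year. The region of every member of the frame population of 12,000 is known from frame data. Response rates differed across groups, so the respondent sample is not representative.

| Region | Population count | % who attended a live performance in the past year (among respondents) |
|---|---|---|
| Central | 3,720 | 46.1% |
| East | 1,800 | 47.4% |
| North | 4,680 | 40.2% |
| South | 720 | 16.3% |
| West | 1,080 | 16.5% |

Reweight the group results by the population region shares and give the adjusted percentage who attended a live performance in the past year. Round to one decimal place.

Weight each group's respondent value by its population share:
  Central: (3,720/12,000) × 46.1 = 14.291
  East: (1,800/12,000) × 47.4 = 7.11
  North: (4,680/12,000) × 40.2 = 15.678
  South: (720/12,000) × 16.3 = 0.978
  West: (1,080/12,000) × 16.5 = 1.485
Post-stratified estimate = 39.542 → 39.5%.

39.5%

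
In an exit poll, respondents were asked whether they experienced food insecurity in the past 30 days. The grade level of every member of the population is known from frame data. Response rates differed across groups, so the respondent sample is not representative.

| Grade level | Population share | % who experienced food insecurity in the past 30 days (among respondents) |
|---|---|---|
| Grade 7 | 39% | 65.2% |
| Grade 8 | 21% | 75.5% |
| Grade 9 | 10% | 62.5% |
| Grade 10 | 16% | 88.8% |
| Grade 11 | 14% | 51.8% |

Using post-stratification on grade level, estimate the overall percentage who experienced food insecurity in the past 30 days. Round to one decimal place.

69.0%

Reweight to the known grade level distribution:
  Grade 7: 0.39 × 65.2 = 25.428
  Grade 8: 0.21 × 75.5 = 15.855
  Grade 9: 0.1 × 62.5 = 6.25
  Grade 10: 0.16 × 88.8 = 14.208
  Grade 11: 0.14 × 51.8 = 7.252
Post-stratified estimate = 68.993 → 69.0%.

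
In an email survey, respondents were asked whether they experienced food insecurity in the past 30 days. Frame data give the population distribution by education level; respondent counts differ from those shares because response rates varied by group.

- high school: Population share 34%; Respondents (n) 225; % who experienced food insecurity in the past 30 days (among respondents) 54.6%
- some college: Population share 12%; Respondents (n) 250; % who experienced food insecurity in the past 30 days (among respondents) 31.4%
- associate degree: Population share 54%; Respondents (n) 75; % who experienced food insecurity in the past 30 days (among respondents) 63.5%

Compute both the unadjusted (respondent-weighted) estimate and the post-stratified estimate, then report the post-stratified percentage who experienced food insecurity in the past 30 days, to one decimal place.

56.6%

Without adjustment, the pooled respondent share is:
  (225/550)×54.6 + (250/550)×31.4 + (75/550)×63.5 = 45.2682%
Post-stratified estimate weights by population shares:
  0.34×54.6 + 0.12×31.4 + 0.54×63.5 = 56.622%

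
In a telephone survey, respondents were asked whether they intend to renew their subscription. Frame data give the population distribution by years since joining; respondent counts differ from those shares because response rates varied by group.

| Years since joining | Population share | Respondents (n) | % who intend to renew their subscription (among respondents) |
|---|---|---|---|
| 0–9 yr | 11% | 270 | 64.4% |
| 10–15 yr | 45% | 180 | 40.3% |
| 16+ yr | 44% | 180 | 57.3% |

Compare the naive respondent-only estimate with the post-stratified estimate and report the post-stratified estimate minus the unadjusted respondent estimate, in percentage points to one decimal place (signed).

-5.1 percentage points

Without adjustment, the pooled respondent share is:
  (270/630)×64.4 + (180/630)×40.3 + (180/630)×57.3 = 55.4857%
Post-stratifying to population shares instead:
  0.11×64.4 + 0.45×40.3 + 0.44×57.3 = 50.431%
Difference = 50.431 − 55.4857 = -5.0547 pp.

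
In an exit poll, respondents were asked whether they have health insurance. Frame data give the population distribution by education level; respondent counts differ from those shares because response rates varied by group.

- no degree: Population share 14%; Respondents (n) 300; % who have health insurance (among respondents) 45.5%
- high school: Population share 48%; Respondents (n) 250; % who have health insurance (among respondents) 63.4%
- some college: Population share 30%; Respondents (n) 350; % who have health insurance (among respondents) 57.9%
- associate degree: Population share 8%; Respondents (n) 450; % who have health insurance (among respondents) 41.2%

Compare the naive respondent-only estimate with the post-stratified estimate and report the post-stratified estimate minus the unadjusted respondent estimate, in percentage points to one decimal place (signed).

+6.9 percentage points

Without adjustment, the pooled respondent share is:
  (300/1350)×45.5 + (250/1350)×63.4 + (350/1350)×57.9 + (450/1350)×41.2 = 50.5963%
Reweighting by population education level shares:
  0.14×45.5 + 0.48×63.4 + 0.3×57.9 + 0.08×41.2 = 57.468%
Difference = 57.468 − 50.5963 = 6.8717 pp.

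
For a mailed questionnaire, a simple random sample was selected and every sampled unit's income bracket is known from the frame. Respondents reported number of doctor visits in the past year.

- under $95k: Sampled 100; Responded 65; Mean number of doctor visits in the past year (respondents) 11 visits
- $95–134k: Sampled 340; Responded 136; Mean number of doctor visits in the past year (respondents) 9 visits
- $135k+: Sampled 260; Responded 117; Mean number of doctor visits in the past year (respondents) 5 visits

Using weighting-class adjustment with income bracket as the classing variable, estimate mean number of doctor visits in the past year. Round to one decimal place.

Response rates by class: under $95k 65/100 = 65%, $95–134k 136/340 = 40%, $135k+ 117/260 = 45%.
Inverse-response-rate weighting restores each class to its sampled count, so class totals weight by n_sampled:
  under $95k: 100 × 11 = 1100
  $95–134k: 340 × 9 = 3060
  $135k+: 260 × 5 = 1300
Adjusted estimate = 5460 / 700 = 7.8 → 7.8.

7.8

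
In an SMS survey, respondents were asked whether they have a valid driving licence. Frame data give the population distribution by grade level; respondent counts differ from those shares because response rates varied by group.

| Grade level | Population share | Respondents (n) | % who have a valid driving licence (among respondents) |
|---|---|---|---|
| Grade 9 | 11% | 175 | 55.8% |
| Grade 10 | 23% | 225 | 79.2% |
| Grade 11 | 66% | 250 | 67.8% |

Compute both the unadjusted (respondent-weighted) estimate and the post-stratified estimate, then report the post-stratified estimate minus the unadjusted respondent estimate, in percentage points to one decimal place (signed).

+0.6 percentage points

Without adjustment, the pooled respondent share is:
  (175/650)×55.8 + (225/650)×79.2 + (250/650)×67.8 = 68.5154%
Reweighting by population grade level shares:
  0.11×55.8 + 0.23×79.2 + 0.66×67.8 = 69.102%
Difference = 69.102 − 68.5154 = 0.5866 pp.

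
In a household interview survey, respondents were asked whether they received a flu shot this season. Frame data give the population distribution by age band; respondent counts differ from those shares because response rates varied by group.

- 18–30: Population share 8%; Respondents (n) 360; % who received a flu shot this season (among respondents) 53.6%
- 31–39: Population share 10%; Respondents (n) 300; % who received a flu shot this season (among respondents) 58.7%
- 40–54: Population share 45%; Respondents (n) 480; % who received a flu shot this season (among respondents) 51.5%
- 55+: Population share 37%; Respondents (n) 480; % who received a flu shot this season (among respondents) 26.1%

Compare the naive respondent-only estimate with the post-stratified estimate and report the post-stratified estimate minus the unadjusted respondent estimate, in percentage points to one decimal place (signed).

-2.8 percentage points

Without adjustment, the pooled respondent share is:
  (360/1620)×53.6 + (300/1620)×58.7 + (480/1620)×51.5 + (480/1620)×26.1 = 45.7741%
Post-stratifying to population shares instead:
  0.08×53.6 + 0.1×58.7 + 0.45×51.5 + 0.37×26.1 = 42.99%
Difference = 42.99 − 45.7741 = -2.7841 pp.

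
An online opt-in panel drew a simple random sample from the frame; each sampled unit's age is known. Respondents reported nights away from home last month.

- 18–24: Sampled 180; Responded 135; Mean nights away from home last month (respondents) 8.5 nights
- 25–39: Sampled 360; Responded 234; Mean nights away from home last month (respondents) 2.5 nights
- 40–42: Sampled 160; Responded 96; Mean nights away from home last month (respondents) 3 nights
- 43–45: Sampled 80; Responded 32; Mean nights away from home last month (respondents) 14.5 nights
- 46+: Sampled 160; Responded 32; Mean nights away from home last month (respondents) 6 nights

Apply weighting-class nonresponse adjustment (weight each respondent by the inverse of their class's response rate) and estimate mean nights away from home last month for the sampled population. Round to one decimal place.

Response rates by class: 18–24 135/180 = 75%, 25–39 234/360 = 65%, 40–42 96/160 = 60%, 43–45 32/80 = 40%, 46+ 32/160 = 20%.
With weight = n_sampled/n_responded per class, the weighted class total is n_sampled:
  18–24: 180 × 8.5 = 1530
  25–39: 360 × 2.5 = 900
  40–42: 160 × 3 = 480
  43–45: 80 × 14.5 = 1160
  46+: 160 × 6 = 960
Adjusted estimate = 5030 / 940 = 5.35106 → 5.4.

5.4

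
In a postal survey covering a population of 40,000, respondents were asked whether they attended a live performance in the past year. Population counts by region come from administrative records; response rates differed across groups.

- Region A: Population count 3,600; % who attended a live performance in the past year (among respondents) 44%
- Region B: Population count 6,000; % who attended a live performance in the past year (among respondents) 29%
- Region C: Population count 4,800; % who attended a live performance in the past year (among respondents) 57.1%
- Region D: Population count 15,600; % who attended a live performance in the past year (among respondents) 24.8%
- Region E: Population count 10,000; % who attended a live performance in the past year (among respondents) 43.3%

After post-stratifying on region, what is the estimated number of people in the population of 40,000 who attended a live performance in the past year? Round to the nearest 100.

14,300

Estimated count per cell = population count × respondent percentage:
  Region A: 3,600 × 44% = 1584
  Region B: 6,000 × 29% = 1740
  Region C: 4,800 × 57.1% = 2740.8
  Region D: 15,600 × 24.8% = 3868.8
  Region E: 10,000 × 43.3% = 4330
Estimated total = 14263.6 → 14,300.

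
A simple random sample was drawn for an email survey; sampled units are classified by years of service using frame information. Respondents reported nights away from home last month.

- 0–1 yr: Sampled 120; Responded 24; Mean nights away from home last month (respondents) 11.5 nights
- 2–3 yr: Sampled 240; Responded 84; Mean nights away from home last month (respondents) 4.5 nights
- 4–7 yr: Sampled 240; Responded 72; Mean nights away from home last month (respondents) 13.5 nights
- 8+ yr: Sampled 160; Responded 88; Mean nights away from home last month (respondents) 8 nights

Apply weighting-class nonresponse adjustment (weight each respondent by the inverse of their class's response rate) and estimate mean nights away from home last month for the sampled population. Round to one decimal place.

9.2

Response rates by class: 0–1 yr 24/120 = 20%, 2–3 yr 84/240 = 35%, 4–7 yr 72/240 = 30%, 8+ yr 88/160 = 55%.
Each respondent's weight = sampled/responded in their class; summing within a class gives n_sampled, so:
  0–1 yr: 120 × 11.5 = 1380
  2–3 yr: 240 × 4.5 = 1080
  4–7 yr: 240 × 13.5 = 3240
  8+ yr: 160 × 8 = 1280
Adjusted estimate = 6980 / 760 = 9.18421 → 9.2.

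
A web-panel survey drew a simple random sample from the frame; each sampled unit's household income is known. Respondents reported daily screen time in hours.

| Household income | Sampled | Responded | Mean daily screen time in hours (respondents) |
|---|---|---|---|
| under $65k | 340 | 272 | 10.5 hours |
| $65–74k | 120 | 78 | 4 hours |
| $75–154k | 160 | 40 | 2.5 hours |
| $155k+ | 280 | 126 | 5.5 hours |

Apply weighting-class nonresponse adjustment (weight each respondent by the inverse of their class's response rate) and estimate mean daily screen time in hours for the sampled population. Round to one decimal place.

Class response rates: under $65k 272/340 = 80%, $65–74k 78/120 = 65%, $75–154k 40/160 = 25%, $155k+ 126/280 = 45%.
Each respondent's weight = sampled/responded in their class; summing within a class gives n_sampled, so:
  under $65k: 340 × 10.5 = 3570
  $65–74k: 120 × 4 = 480
  $75–154k: 160 × 2.5 = 400
  $155k+: 280 × 5.5 = 1540
Adjusted estimate = 5990 / 900 = 6.65556 → 6.7.

6.7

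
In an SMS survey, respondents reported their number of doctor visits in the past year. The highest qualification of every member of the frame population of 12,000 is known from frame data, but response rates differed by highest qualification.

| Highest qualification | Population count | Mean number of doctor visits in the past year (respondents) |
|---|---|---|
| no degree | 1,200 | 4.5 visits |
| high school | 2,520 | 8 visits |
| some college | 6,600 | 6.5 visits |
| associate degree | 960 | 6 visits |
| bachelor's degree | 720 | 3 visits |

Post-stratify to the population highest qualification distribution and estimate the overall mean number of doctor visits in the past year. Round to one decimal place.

6.4

Weight each group's respondent value by its population share:
  no degree: (1,200/12,000) × 4.5 = 0.45
  high school: (2,520/12,000) × 8 = 1.68
  some college: (6,600/12,000) × 6.5 = 3.575
  associate degree: (960/12,000) × 6 = 0.48
  bachelor's degree: (720/12,000) × 3 = 0.18
Post-stratified estimate = 6.365 → 6.4.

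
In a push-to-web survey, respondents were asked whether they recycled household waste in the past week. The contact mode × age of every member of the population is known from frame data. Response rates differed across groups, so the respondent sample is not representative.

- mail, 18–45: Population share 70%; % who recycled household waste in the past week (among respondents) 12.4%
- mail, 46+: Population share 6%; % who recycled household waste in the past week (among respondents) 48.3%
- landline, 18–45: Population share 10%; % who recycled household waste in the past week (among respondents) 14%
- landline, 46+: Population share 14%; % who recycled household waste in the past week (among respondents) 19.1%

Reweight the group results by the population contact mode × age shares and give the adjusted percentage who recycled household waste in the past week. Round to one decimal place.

Weight each group's respondent value by its population share:
  mail, 18–45: 0.7 × 12.4 = 8.68
  mail, 46+: 0.06 × 48.3 = 2.898
  landline, 18–45: 0.1 × 14 = 1.4
  landline, 46+: 0.14 × 19.1 = 2.674
Post-stratified estimate = 15.652 → 15.7%.

15.7%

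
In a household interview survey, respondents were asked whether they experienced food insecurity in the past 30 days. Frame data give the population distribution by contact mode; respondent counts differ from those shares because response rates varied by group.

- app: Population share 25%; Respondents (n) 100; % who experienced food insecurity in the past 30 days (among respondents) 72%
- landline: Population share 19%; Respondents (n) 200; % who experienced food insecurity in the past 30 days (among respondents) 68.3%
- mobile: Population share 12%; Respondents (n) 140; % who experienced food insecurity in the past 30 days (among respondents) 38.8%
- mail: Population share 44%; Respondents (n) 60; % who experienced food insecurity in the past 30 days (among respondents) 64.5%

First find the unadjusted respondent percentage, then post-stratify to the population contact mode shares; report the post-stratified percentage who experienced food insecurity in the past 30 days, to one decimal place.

Without adjustment, the pooled respondent share is:
  (100/500)×72 + (200/500)×68.3 + (140/500)×38.8 + (60/500)×64.5 = 60.324%
Reweighting by population contact mode shares:
  0.25×72 + 0.19×68.3 + 0.12×38.8 + 0.44×64.5 = 64.013%

64.0%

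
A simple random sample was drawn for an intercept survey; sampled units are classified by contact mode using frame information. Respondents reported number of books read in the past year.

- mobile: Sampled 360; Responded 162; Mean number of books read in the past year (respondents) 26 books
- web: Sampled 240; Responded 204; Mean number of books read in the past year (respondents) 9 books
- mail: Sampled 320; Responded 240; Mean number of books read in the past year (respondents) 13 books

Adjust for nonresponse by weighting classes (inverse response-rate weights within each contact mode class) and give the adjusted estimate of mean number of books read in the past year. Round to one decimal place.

Class response rates: mobile 162/360 = 45%, web 204/240 = 85%, mail 240/320 = 75%.
Each respondent's weight = sampled/responded in their class; summing within a class gives n_sampled, so:
  mobile: 360 × 26 = 9360
  web: 240 × 9 = 2160
  mail: 320 × 13 = 4160
Adjusted estimate = 15,680 / 920 = 17.0435 → 17.0.

17.0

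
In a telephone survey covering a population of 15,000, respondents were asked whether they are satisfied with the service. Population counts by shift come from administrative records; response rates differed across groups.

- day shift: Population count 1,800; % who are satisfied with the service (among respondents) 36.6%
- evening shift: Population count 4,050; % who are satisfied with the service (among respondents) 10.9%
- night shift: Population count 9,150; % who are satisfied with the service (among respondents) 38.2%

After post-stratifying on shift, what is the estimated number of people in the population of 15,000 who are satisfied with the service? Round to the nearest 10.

Estimated count per cell = population count × respondent percentage:
  day shift: 1,800 × 36.6% = 658.8
  evening shift: 4,050 × 10.9% = 441.45
  night shift: 9,150 × 38.2% = 3495.3
Estimated total = 4595.55 → 4,600.

4,600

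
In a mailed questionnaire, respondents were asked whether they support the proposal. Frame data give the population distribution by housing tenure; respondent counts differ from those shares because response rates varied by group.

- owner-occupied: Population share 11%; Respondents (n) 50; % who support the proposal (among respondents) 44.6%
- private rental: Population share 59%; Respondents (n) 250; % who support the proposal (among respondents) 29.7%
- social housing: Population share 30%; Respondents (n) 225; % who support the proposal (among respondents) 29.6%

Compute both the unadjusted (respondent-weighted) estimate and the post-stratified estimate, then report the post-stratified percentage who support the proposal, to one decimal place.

Unadjusted (pooled respondent) estimate weights by respondent counts:
  (50/525)×44.6 + (250/525)×29.7 + (225/525)×29.6 = 31.0762%
Post-stratified estimate weights by population shares:
  0.11×44.6 + 0.59×29.7 + 0.3×29.6 = 31.309%

31.3%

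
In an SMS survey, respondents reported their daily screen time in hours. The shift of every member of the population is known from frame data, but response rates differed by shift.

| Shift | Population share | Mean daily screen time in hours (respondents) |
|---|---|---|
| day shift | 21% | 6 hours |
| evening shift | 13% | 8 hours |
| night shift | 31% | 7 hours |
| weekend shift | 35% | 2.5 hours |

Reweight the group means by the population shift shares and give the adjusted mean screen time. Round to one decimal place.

Each cell contributes population-share × respondent value:
  day shift: 0.21 × 6 = 1.26
  evening shift: 0.13 × 8 = 1.04
  night shift: 0.31 × 7 = 2.17
  weekend shift: 0.35 × 2.5 = 0.875
Post-stratified estimate = 5.345 → 5.3.

5.3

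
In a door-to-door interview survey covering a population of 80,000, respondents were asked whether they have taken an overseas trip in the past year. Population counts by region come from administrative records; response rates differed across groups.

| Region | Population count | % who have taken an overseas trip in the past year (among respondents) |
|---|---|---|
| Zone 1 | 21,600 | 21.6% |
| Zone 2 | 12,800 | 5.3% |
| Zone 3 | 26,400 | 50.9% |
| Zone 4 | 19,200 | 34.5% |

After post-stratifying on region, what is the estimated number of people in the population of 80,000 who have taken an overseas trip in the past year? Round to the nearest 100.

Each cell contributes its population count × the respondent rate:
  Zone 1: 21,600 × 21.6% = 4665.6
  Zone 2: 12,800 × 5.3% = 678.4
  Zone 3: 26,400 × 50.9% = 13437.6
  Zone 4: 19,200 × 34.5% = 6624
Estimated total = 25405.6 → 25,400.

25,400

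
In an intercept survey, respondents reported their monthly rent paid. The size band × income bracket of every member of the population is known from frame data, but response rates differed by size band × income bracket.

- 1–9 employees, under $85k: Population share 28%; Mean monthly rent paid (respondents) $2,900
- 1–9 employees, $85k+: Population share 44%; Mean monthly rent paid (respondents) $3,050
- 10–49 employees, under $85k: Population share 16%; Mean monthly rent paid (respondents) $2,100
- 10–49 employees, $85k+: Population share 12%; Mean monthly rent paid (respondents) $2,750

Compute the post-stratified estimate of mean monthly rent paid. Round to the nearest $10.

Post-stratification weights by population share, not respondent share:
  1–9 employees, under $85k: 0.28 × 2900 = 812
  1–9 employees, $85k+: 0.44 × 3050 = 1342
  10–49 employees, under $85k: 0.16 × 2100 = 336
  10–49 employees, $85k+: 0.12 × 2750 = 330
Post-stratified estimate = 2820 → $2,820.

$2,820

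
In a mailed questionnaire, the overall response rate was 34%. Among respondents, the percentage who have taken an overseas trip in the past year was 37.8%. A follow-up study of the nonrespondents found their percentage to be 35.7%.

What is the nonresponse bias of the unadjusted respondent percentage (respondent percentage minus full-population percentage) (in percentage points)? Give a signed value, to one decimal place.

Nonresponse fraction = 1 − 0.34 = 0.66.
Bias = (nonresponse fraction) × (respondent percentage − nonrespondent percentage)
     = 0.66 × (37.8 − 35.7) = 0.66 × 2.1 = 1.386.

+1.4 percentage points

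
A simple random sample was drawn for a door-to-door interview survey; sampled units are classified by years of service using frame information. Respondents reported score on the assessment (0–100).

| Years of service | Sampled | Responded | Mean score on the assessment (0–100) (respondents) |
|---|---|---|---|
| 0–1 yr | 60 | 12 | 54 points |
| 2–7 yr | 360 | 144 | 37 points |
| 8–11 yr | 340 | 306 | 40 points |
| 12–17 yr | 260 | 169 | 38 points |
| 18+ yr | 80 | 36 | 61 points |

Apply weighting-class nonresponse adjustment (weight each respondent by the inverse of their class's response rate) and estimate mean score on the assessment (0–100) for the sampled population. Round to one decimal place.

40.8

Class response rates: 0–1 yr 12/60 = 20%, 2–7 yr 144/360 = 40%, 8–11 yr 306/340 = 90%, 12–17 yr 169/260 = 65%, 18+ yr 36/80 = 45%.
Each respondent's weight = sampled/responded in their class; summing within a class gives n_sampled, so:
  0–1 yr: 60 × 54 = 3240
  2–7 yr: 360 × 37 = 13,320
  8–11 yr: 340 × 40 = 13,600
  12–17 yr: 260 × 38 = 9880
  18+ yr: 80 × 61 = 4880
Adjusted estimate = 44,920 / 1,100 = 40.8364 → 40.8.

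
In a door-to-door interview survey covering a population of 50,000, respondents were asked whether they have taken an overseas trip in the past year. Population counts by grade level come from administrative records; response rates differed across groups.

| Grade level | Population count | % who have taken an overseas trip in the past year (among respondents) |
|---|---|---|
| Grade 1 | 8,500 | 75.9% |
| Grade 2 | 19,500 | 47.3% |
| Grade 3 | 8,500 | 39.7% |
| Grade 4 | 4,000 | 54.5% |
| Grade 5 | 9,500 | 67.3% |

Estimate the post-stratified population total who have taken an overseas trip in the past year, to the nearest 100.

Apply each group's respondent rate to its population count:
  Grade 1: 8,500 × 75.9% = 6451.5
  Grade 2: 19,500 × 47.3% = 9223.5
  Grade 3: 8,500 × 39.7% = 3374.5
  Grade 4: 4,000 × 54.5% = 2180
  Grade 5: 9,500 × 67.3% = 6393.5
Estimated total = 27,623 → 27,600.

27,600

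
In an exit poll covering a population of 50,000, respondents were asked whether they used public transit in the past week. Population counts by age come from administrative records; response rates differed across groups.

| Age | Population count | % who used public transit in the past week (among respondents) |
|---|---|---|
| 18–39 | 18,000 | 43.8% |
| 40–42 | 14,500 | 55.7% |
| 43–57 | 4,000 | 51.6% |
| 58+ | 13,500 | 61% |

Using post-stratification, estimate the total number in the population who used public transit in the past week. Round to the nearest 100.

Estimated count per cell = population count × respondent percentage:
  18–39: 18,000 × 43.8% = 7884
  40–42: 14,500 × 55.7% = 8076.5
  43–57: 4,000 × 51.6% = 2064
  58+: 13,500 × 61% = 8235
Estimated total = 26259.5 → 26,300.

26,300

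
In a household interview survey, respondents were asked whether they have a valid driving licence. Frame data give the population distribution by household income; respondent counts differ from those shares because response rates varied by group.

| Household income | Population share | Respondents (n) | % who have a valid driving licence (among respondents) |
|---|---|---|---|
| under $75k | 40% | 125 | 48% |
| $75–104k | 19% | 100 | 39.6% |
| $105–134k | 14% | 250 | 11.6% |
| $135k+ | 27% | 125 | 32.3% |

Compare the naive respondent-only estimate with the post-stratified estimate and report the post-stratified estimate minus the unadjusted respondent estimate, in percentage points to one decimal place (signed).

Without adjustment, the pooled respondent share is:
  (125/600)×48 + (100/600)×39.6 + (250/600)×11.6 + (125/600)×32.3 = 28.1625%
Post-stratifying to population shares instead:
  0.4×48 + 0.19×39.6 + 0.14×11.6 + 0.27×32.3 = 37.069%
Difference = 37.069 − 28.1625 = 8.9065 pp.

+8.9 percentage points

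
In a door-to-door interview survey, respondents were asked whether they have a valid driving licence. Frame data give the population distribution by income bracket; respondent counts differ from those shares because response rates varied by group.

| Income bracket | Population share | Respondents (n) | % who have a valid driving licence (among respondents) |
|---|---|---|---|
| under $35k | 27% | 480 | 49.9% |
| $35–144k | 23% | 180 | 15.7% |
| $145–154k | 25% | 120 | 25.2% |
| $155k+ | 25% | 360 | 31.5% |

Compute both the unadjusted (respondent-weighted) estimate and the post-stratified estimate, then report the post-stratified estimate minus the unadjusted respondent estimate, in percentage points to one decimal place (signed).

Naive respondent-only estimate (weights = respondent counts):
  (480/1140)×49.9 + (180/1140)×15.7 + (120/1140)×25.2 + (360/1140)×31.5 = 36.0895%
Post-stratifying to population shares instead:
  0.27×49.9 + 0.23×15.7 + 0.25×25.2 + 0.25×31.5 = 31.259%
Difference = 31.259 − 36.0895 = -4.8305 pp.

-4.8 percentage points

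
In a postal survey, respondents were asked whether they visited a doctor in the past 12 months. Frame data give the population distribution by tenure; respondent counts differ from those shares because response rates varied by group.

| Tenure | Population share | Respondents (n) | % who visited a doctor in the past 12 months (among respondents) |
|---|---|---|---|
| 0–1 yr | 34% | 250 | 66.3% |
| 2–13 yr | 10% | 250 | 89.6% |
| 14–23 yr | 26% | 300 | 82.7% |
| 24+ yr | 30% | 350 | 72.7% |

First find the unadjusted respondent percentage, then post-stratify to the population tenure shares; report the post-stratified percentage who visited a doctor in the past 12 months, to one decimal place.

Without adjustment, the pooled respondent share is:
  (250/1150)×66.3 + (250/1150)×89.6 + (300/1150)×82.7 + (350/1150)×72.7 = 77.5913%
Post-stratifying to population shares instead:
  0.34×66.3 + 0.1×89.6 + 0.26×82.7 + 0.3×72.7 = 74.814%

74.8%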